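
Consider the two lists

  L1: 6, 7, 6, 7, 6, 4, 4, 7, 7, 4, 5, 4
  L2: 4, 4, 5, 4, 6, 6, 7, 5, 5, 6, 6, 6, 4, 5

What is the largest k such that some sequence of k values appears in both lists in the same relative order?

Pick 6 (L1 #1, L2 #6) → 7 (L1 #2, L2 #7) → 6 (L1 #3, L2 #11) → 6 (L1 #5, L2 #12) → 4 (L1 #10, L2 #13) → 5 (L1 #11, L2 #14); all 6 values appear in both, in order. dp[12][14] = 6 confirms this is the maximum.

6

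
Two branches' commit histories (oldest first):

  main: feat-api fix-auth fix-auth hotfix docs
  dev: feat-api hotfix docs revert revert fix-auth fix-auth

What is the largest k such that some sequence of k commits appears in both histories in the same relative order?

3

Taking feat-api at main[1]=dev[1], then fix-auth at main[2]=dev[6], then fix-auth at main[3]=dev[7] gives a common subsequence of length 3. Since dp[5][7] = 3, nothing longer is possible.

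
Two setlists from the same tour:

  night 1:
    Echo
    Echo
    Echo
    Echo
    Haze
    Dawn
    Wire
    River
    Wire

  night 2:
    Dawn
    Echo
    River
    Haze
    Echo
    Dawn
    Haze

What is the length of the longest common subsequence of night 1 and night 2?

One common subsequence of length 3: Echo (night 1 #1, night 2 #2), then Echo (night 1 #2, night 2 #5), then Haze (night 1 #5, night 2 #7). Since dp[9][7] = 3, nothing longer is possible.

3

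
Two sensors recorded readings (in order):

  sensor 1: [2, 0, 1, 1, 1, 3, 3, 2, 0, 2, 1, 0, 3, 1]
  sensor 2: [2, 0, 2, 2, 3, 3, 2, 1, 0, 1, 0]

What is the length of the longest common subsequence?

Match 2 at sensor 1[1]=sensor 2[1], then 0 at sensor 1[2]=sensor 2[2], then 3 at sensor 1[6]=sensor 2[5], then 3 at sensor 1[7]=sensor 2[6], then 2 at sensor 1[8]=sensor 2[7], then 0 at sensor 1[9]=sensor 2[9], then 1 at sensor 1[11]=sensor 2[10], then 0 at sensor 1[12]=sensor 2[11] — 8 values in the same relative order in both. dp[14][11] = 8 confirms this is the maximum.

8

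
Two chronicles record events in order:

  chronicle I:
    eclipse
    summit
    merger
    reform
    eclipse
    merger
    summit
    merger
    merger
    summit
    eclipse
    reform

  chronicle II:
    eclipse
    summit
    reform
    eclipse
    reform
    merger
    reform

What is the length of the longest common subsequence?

6

Match eclipse [1,1], summit [2,2], reform [4,3], eclipse [5,4], merger [9,6], reform [12,7] — 6 events in the same relative order in both. dp[12][7] = 6 confirms this is the maximum.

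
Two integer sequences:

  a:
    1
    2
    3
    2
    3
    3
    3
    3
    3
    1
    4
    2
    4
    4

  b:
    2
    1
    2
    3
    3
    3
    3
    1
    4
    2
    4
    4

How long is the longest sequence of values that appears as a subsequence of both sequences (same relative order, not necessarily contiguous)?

Match 1 at a[1]=b[2] → 2 at a[4]=b[3] → 3 at a[6]=b[4] → 3 at a[7]=b[5] → 3 at a[8]=b[6] → 3 at a[9]=b[7] → 1 at a[10]=b[8] → 4 at a[11]=b[9] → 2 at a[12]=b[10] → 4 at a[13]=b[11] → 4 at a[14]=b[12] — 11 values in the same relative order in both, and the DP table's final entry dp[14][12] is also 11, so no common subsequence is longer.

11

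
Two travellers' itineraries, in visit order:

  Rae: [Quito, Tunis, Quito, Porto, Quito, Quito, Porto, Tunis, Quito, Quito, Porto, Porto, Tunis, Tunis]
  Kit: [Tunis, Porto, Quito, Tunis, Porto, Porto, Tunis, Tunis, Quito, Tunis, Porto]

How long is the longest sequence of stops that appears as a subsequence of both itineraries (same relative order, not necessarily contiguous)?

Pick Tunis (Rae #2, Kit #1) → Porto (Rae #4, Kit #2) → Quito (Rae #6, Kit #3) → Tunis (Rae #8, Kit #4) → Porto (Rae #11, Kit #5) → Porto (Rae #12, Kit #6) → Tunis (Rae #13, Kit #8) → Tunis (Rae #14, Kit #10); all 8 stops appear in both, in order. The LCS DP gives dp[14][11] = 8, so this is optimal.

8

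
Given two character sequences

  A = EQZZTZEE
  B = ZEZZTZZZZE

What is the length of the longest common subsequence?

Match E [1,2] → Z [3,3] → Z [4,4] → T [5,5] → Z [6,9] → E [8,10] — 6 characters in the same relative order in both. The LCS DP gives dp[8][10] = 6, so this is optimal.

6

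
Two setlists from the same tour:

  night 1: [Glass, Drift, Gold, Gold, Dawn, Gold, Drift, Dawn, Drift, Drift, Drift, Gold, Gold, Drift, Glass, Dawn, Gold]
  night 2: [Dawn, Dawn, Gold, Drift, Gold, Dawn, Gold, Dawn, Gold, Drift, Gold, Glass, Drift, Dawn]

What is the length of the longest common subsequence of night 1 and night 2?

One common subsequence of length 9: Drift [2,4], then Gold [3,5], then Gold [4,7], then Dawn [5,8], then Gold [6,9], then Drift [11,10], then Gold [12,11], then Drift [14,13], then Dawn [16,14]. The LCS DP gives dp[17][14] = 9, so this is optimal.

9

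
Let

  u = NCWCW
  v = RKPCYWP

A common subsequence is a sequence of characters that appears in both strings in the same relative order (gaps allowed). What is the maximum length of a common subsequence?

Match C (u #2, v #4), then W (u #3, v #6) — 2 characters in the same relative order in both. The LCS DP gives dp[5][7] = 2, so this is optimal.

2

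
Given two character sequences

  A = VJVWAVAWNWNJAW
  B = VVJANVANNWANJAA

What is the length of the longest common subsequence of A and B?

Match V [1,2], then J [2,3], then A [5,4], then V [6,6], then A [7,7], then N [9,9], then W [10,10], then N [11,12], then J [12,13], then A [13,15] — 10 characters in the same relative order in both. Since dp[14][15] = 10, nothing longer is possible.

10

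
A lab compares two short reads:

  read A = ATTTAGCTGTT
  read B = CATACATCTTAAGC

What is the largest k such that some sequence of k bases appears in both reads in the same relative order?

7

Match A [1,6], then T [2,7], then T [3,9], then T [4,10], then A [5,12], then G [6,13], then C [7,14] — 7 bases in the same relative order in both. dp[11][14] = 7 confirms this is the maximum.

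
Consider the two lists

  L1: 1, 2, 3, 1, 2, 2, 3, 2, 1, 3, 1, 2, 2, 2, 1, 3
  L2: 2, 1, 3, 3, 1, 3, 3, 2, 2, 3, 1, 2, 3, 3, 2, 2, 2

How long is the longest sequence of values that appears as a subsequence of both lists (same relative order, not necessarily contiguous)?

One common subsequence of length 11: 1 [1,2], then 3 [3,4], then 1 [4,5], then 2 [5,8], then 2 [6,9], then 3 [7,10], then 2 [8,12], then 3 [10,14], then 2 [12,15], then 2 [13,16], then 2 [14,17]. dp[16][17] = 11 confirms this is the maximum.

11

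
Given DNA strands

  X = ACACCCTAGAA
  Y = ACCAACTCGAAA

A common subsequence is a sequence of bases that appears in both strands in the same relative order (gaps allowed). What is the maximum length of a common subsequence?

8

Let dp[i][j] be the LCS length of the first i bases of X and the first j bases of Y. dp[i][j] = dp[i-1][j-1]+1 when the i-th and j-th bases match, else max(dp[i-1][j], dp[i][j-1]).
    ·  A  C  C  A  A  C  T  C  G  A  A  A
 ·  0  0  0  0  0  0  0  0  0  0  0  0  0
 A  0  1  1  1  1  1  1  1  1  1  1  1  1
 C  0  1  2  2  2  2  2  2  2  2  2  2  2
 A  0  1  2  2  3  3  3  3  3  3  3  3  3
 C  0  1  2  3  3  3  4  4  4  4  4  4  4
 C  0  1  2  3  3  3  4  4  5  5  5  5  5
 C  0  1  2  3  3  3  4  4  5  5  5  5  5
 T  0  1  2  3  3  3  4  5  5  5  5  5  5
 A  0  1  2  3  4  4  4  5  5  5  6  6  6
 G  0  1  2  3  4  4  4  5  5  6  6  6  6
 A  0  1  2  3  4  5  5  5  5  6  7  7  7
 A  0  1  2  3  4  5  5  5  5  6  7  8  8
dp[11][12] = 8. One LCS (by backtracking along matches): ACACCAAA.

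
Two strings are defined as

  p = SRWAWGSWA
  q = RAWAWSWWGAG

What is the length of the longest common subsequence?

Let dp[i][j] be the LCS length of the first i characters of p and the first j characters of q. dp[i][j] = dp[i-1][j-1]+1 when the i-th and j-th characters match, else max(dp[i-1][j], dp[i][j-1]).
    ·  R  A  W  A  W  S  W  W  G  A  G
 ·  0  0  0  0  0  0  0  0  0  0  0  0
 S  0  0  0  0  0  0  1  1  1  1  1  1
 R  0  1  1  1  1  1  1  1  1  1  1  1
 W  0  1  1  2  2  2  2  2  2  2  2  2
 A  0  1  2  2  3  3  3  3  3  3  3  3
 W  0  1  2  3  3  4  4  4  4  4  4  4
 G  0  1  2  3  3  4  4  4  4  5  5  5
 S  0  1  2  3  3  4  5  5  5  5  5  5
 W  0  1  2  3  3  4  5  6  6  6  6  6
 A  0  1  2  3  4  4  5  6  6  6  7  7
dp[9][11] = 7. One LCS (by backtracking along matches): RWAWSWA.

7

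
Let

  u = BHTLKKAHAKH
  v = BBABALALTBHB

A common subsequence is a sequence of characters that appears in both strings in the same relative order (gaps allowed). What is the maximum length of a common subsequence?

Match B at u[1]=v[4], then L at u[4]=v[6], then A at u[7]=v[7], then H at u[8]=v[11] — 4 characters in the same relative order in both. The LCS DP gives dp[11][12] = 4, so this is optimal.

4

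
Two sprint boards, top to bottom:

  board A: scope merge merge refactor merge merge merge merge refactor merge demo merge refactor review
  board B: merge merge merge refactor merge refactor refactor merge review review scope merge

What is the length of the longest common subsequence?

7

Pick merge at board A[2]=board B[2], merge at board A[3]=board B[3], refactor at board A[4]=board B[4], merge at board A[5]=board B[5], refactor at board A[9]=board B[7], merge at board A[10]=board B[8], merge at board A[12]=board B[12]; all 7 tasks appear in both, in order. dp[14][12] = 7 confirms this is the maximum.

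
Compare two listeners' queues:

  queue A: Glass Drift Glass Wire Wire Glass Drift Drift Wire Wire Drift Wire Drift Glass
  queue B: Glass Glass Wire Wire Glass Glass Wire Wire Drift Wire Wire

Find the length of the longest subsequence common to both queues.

One common subsequence of length 9: Glass at queue A[1]=queue B[1] → Glass at queue A[3]=queue B[2] → Wire at queue A[4]=queue B[3] → Wire at queue A[5]=queue B[4] → Glass at queue A[6]=queue B[6] → Wire at queue A[9]=queue B[7] → Wire at queue A[10]=queue B[8] → Drift at queue A[11]=queue B[9] → Wire at queue A[12]=queue B[11], and the DP table's final entry dp[14][11] is also 9, so no common subsequence is longer.

9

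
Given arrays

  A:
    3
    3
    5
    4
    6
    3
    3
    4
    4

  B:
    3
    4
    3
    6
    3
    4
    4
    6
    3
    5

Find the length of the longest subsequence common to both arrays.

6

Taking 3 [1,1], then 3 [2,3], then 6 [5,4], then 3 [7,5], then 4 [8,6], then 4 [9,7] gives a common subsequence of length 6. dp[9][10] = 6 confirms this is the maximum.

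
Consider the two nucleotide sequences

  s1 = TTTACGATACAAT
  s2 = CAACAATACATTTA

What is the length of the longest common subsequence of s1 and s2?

One common subsequence of length 8: A (s1 #4, s2 #3), C (s1 #5, s2 #4), A (s1 #7, s2 #6), T (s1 #8, s2 #7), A (s1 #9, s2 #8), C (s1 #10, s2 #9), A (s1 #11, s2 #10), A (s1 #12, s2 #14). Since dp[13][14] = 8, nothing longer is possible.

8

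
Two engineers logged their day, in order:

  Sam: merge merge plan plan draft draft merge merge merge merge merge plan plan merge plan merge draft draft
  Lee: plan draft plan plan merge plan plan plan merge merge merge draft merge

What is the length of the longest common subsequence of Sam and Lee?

8

Pick plan [3,3], plan [4,4], merge [7,5], plan [12,7], plan [13,8], merge [14,10], merge [16,11], draft [17,12]; all 8 tasks appear in both, in order. The LCS DP gives dp[18][13] = 8, so this is optimal.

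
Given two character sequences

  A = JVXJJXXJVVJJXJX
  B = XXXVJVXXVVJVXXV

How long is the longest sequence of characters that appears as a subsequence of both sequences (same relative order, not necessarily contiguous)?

Match J [1,5] → V [2,6] → X [6,7] → X [7,8] → V [9,9] → V [10,10] → J [11,11] → X [13,13] → X [15,14] — 9 characters in the same relative order in both. Since dp[15][15] = 9, nothing longer is possible.

9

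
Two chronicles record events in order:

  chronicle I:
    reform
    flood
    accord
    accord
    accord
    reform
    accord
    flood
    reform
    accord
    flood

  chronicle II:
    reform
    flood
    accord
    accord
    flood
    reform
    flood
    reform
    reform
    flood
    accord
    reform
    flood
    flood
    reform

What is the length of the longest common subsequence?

9

One common subsequence of length 9: reform (chronicle I #1, chronicle II #1), then flood (chronicle I #2, chronicle II #2), then accord (chronicle I #3, chronicle II #3), then accord (chronicle I #4, chronicle II #4), then reform (chronicle I #6, chronicle II #6), then flood (chronicle I #8, chronicle II #7), then reform (chronicle I #9, chronicle II #9), then accord (chronicle I #10, chronicle II #11), then flood (chronicle I #11, chronicle II #14). The LCS DP gives dp[11][15] = 9, so this is optimal.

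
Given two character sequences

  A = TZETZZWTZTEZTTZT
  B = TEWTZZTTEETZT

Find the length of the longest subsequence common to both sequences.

11

Match T at A[1]=B[1] → E at A[3]=B[2] → T at A[4]=B[4] → Z at A[5]=B[5] → Z at A[6]=B[6] → T at A[8]=B[7] → T at A[10]=B[8] → E at A[11]=B[10] → T at A[14]=B[11] → Z at A[15]=B[12] → T at A[16]=B[13] — 11 characters in the same relative order in both. dp[16][13] = 11 confirms this is the maximum.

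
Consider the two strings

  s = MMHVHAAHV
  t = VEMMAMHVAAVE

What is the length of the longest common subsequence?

7

Match M [1,4], M [2,6], H [3,7], V [4,8], A [6,9], A [7,10], V [9,11] — 7 characters in the same relative order in both, and the DP table's final entry dp[9][12] is also 7, so no common subsequence is longer.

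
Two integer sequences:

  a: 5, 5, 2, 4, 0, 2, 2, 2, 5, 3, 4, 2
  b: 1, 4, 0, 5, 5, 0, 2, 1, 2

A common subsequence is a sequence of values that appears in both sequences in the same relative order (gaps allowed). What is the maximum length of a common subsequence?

Let dp[i][j] be the LCS length of the first i values of a and the first j values of b. dp[i][j] = dp[i-1][j-1]+1 when the i-th and j-th values match, else max(dp[i-1][j], dp[i][j-1]).
    ·  1  4  0  5  5  0  2  1  2
 ·  0  0  0  0  0  0  0  0  0  0
 5  0  0  0  0  1  1  1  1  1  1
 5  0  0  0  0  1  2  2  2  2  2
 2  0  0  0  0  1  2  2  3  3  3
 4  0  0  1  1  1  2  2  3  3  3
 0  0  0  1  2  2  2  3  3  3  3
 2  0  0  1  2  2  2  3  4  4  4
 2  0  0  1  2  2  2  3  4  4  5
 2  0  0  1  2  2  2  3  4  4  5
 5  0  0  1  2  3  3  3  4  4  5
 3  0  0  1  2  3  3  3  4  4  5
 4  0  0  1  2  3  3  3  4  4  5
 2  0  0  1  2  3  3  3  4  4  5
dp[12][9] = 5. One LCS (by backtracking along matches): 5, 5, 0, 2, 2.

5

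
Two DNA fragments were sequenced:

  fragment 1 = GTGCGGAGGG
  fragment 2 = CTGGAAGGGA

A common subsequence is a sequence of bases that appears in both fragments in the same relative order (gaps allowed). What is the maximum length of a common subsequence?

Let dp[i][j] be the LCS length of the first i bases of fragment 1 and the first j bases of fragment 2. dp[i][j] = dp[i-1][j-1]+1 when the i-th and j-th bases match, else max(dp[i-1][j], dp[i][j-1]).
    ·  C  T  G  G  A  A  G  G  G  A
 ·  0  0  0  0  0  0  0  0  0  0  0
 G  0  0  0  1  1  1  1  1  1  1  1
 T  0  0  1  1  1  1  1  1  1  1  1
 G  0  0  1  2  2  2  2  2  2  2  2
 C  0  1  1  2  2  2  2  2  2  2  2
 G  0  1  1  2  3  3  3  3  3  3  3
 G  0  1  1  2  3  3  3  4  4  4  4
 A  0  1  1  2  3  4  4  4  4  4  5
 G  0  1  1  2  3  4  4  5  5  5  5
 G  0  1  1  2  3  4  4  5  6  6  6
 G  0  1  1  2  3  4  4  5  6  7  7
dp[10][10] = 7. One LCS (by backtracking along matches): TGGAGGG.

7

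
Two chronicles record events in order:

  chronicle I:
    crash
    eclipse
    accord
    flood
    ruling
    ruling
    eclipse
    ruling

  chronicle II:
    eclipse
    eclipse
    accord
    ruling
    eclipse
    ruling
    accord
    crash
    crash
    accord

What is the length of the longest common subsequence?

One common subsequence of length 5: eclipse [2,2], accord [3,3], ruling [6,4], eclipse [7,5], ruling [8,6], and the DP table's final entry dp[8][10] is also 5, so no common subsequence is longer.

5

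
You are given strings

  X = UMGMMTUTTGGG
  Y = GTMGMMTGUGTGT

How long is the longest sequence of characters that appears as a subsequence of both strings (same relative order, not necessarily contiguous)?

One common subsequence of length 8: M [2,3], G [3,4], M [4,5], M [5,6], T [6,7], U [7,9], T [8,11], T [9,13], and the DP table's final entry dp[12][13] is also 8, so no common subsequence is longer.

8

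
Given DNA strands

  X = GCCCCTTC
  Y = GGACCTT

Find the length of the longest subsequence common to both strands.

Let dp[i][j] be the LCS length of the first i bases of X and the first j bases of Y. dp[i][j] = dp[i-1][j-1]+1 when the i-th and j-th bases match, else max(dp[i-1][j], dp[i][j-1]).
    ·  G  G  A  C  C  T  T
 ·  0  0  0  0  0  0  0  0
 G  0  1  1  1  1  1  1  1
 C  0  1  1  1  2  2  2  2
 C  0  1  1  1  2  3  3  3
 C  0  1  1  1  2  3  3  3
 C  0  1  1  1  2  3  3  3
 T  0  1  1  1  2  3  4  4
 T  0  1  1  1  2  3  4  5
 C  0  1  1  1  2  3  4  5
dp[8][7] = 5. One LCS (by backtracking along matches): GCCTT.

5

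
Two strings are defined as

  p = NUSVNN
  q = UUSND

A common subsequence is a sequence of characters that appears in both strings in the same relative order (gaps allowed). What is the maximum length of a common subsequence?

3

One common subsequence of length 3: U at p[2]=q[2], then S at p[3]=q[3], then N at p[5]=q[4]. The LCS DP gives dp[6][5] = 3, so this is optimal.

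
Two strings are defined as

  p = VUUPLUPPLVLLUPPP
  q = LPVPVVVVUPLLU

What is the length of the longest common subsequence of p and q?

Pick V [1,3] → P [4,4] → U [6,9] → P [8,10] → L [11,11] → L [12,12] → U [13,13]; all 7 characters appear in both, in order, and the DP table's final entry dp[16][13] is also 7, so no common subsequence is longer.

7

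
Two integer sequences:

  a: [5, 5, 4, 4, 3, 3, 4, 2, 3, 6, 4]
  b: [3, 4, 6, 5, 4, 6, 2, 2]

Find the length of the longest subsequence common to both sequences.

Match 3 at a[6]=b[1]; then 4 at a[7]=b[2]; then 6 at a[10]=b[3]; then 4 at a[11]=b[5] — 4 values in the same relative order in both. Since dp[11][8] = 4, nothing longer is possible.

4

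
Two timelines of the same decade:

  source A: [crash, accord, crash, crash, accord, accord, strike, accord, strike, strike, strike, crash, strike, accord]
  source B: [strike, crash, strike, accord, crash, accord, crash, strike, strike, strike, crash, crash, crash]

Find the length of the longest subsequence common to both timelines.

8

Match crash [1,2], accord [2,4], crash [3,5], crash [4,7], strike [7,8], strike [9,9], strike [10,10], crash [12,13] — 8 events in the same relative order in both. Since dp[14][13] = 8, nothing longer is possible.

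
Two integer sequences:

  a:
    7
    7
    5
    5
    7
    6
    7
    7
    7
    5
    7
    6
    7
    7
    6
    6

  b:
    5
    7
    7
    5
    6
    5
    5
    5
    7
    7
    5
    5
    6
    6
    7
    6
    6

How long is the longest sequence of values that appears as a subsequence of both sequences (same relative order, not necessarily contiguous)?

Pick 7 [1,2] → 7 [2,3] → 5 [3,7] → 5 [4,8] → 7 [5,9] → 7 [7,10] → 5 [10,12] → 6 [12,14] → 7 [14,15] → 6 [15,16] → 6 [16,17]; all 11 values appear in both, in order. The LCS DP gives dp[16][17] = 11, so this is optimal.

11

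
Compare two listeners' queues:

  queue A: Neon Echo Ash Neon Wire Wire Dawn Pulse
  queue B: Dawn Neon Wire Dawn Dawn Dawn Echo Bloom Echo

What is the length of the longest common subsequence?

Pick Neon (queue A #4, queue B #2); then Wire (queue A #5, queue B #3); then Dawn (queue A #7, queue B #6); all 3 songs appear in both, in order. Since dp[8][9] = 3, nothing longer is possible.

3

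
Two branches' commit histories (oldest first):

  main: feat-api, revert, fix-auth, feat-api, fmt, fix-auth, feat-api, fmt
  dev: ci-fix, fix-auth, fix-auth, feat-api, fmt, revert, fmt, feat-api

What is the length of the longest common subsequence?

4

Taking feat-api (main #1, dev #4), then revert (main #2, dev #6), then fmt (main #5, dev #7), then feat-api (main #7, dev #8) gives a common subsequence of length 4. dp[8][8] = 4 confirms this is the maximum.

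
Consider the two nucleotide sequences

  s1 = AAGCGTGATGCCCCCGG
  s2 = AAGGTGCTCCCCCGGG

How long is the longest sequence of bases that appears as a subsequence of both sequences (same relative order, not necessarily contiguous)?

Pick A at s1[1]=s2[1], then A at s1[2]=s2[2], then G at s1[3]=s2[3], then G at s1[5]=s2[4], then T at s1[6]=s2[5], then G at s1[7]=s2[6], then T at s1[9]=s2[8], then C at s1[11]=s2[9], then C at s1[12]=s2[10], then C at s1[13]=s2[11], then C at s1[14]=s2[12], then C at s1[15]=s2[13], then G at s1[16]=s2[15], then G at s1[17]=s2[16]; all 14 bases appear in both, in order, and the DP table's final entry dp[17][16] is also 14, so no common subsequence is longer.

14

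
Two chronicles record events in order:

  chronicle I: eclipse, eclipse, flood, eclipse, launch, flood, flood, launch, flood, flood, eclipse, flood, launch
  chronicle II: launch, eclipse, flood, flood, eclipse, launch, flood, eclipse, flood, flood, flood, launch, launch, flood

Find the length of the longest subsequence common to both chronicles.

9

Pick eclipse at chronicle I[1]=chronicle II[2]; then flood at chronicle I[3]=chronicle II[4]; then eclipse at chronicle I[4]=chronicle II[5]; then launch at chronicle I[5]=chronicle II[6]; then flood at chronicle I[6]=chronicle II[7]; then flood at chronicle I[7]=chronicle II[9]; then flood at chronicle I[9]=chronicle II[10]; then flood at chronicle I[10]=chronicle II[11]; then flood at chronicle I[12]=chronicle II[14]; all 9 events appear in both, in order. dp[13][14] = 9 confirms this is the maximum.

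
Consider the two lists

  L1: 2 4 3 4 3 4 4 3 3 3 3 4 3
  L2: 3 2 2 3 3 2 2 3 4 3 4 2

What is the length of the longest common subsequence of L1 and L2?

One common subsequence of length 6: 2 at L1[1]=L2[3], then 3 at L1[3]=L2[5], then 3 at L1[5]=L2[8], then 4 at L1[7]=L2[9], then 3 at L1[11]=L2[10], then 4 at L1[12]=L2[11]. dp[13][12] = 6 confirms this is the maximum.

6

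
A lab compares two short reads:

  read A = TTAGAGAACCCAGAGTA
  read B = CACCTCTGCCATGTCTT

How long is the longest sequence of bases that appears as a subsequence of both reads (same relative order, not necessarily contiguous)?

Pick T at read A[1]=read B[5], then T at read A[2]=read B[7], then G at read A[6]=read B[8], then C at read A[10]=read B[9], then C at read A[11]=read B[10], then A at read A[12]=read B[11], then G at read A[13]=read B[13], then T at read A[16]=read B[17]; all 8 bases appear in both, in order. The LCS DP gives dp[17][17] = 8, so this is optimal.

8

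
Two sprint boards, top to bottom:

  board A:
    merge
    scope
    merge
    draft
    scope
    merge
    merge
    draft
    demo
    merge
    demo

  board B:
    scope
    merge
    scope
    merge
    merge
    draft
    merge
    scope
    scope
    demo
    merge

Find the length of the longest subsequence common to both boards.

8

Pick scope at board A[2]=board B[1], merge at board A[3]=board B[2], scope at board A[5]=board B[3], merge at board A[6]=board B[4], merge at board A[7]=board B[5], draft at board A[8]=board B[6], demo at board A[9]=board B[10], merge at board A[10]=board B[11]; all 8 tasks appear in both, in order. dp[11][11] = 8 confirms this is the maximum.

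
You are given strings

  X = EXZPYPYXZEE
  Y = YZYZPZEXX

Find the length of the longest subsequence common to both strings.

5

Taking Z at X[3]=Y[2] → Y at X[5]=Y[3] → P at X[6]=Y[5] → Z at X[9]=Y[6] → E at X[10]=Y[7] gives a common subsequence of length 5, and the DP table's final entry dp[11][9] is also 5, so no common subsequence is longer.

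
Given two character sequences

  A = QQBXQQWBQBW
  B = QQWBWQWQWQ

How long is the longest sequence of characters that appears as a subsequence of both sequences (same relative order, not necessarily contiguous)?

Taking Q at A[1]=B[1], Q at A[2]=B[2], B at A[3]=B[4], Q at A[5]=B[6], Q at A[6]=B[8], W at A[7]=B[9], Q at A[9]=B[10] gives a common subsequence of length 7. The LCS DP gives dp[11][10] = 7, so this is optimal.

7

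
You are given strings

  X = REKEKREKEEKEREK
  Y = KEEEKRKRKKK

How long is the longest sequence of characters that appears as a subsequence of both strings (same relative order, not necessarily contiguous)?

Pick E [2,4]; then K [3,5]; then K [5,7]; then R [6,8]; then K [8,9]; then K [11,10]; then K [15,11]; all 7 characters appear in both, in order. The LCS DP gives dp[15][11] = 7, so this is optimal.

7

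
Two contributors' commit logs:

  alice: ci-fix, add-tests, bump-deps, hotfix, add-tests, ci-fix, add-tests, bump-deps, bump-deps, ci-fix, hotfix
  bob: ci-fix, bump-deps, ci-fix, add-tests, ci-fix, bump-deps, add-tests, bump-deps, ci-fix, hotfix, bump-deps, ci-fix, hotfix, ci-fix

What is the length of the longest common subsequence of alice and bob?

9

One common subsequence of length 9: ci-fix at alice[1]=bob[1], bump-deps at alice[3]=bob[2], add-tests at alice[5]=bob[4], ci-fix at alice[6]=bob[5], add-tests at alice[7]=bob[7], bump-deps at alice[8]=bob[8], bump-deps at alice[9]=bob[11], ci-fix at alice[10]=bob[12], hotfix at alice[11]=bob[13]. Since dp[11][14] = 9, nothing longer is possible.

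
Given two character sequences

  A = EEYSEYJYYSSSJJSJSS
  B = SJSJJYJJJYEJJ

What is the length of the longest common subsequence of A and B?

One common subsequence of length 6: S at A[4]=B[3], Y at A[6]=B[6], J at A[7]=B[9], Y at A[8]=B[10], J at A[14]=B[12], J at A[16]=B[13]. The LCS DP gives dp[18][13] = 6, so this is optimal.

6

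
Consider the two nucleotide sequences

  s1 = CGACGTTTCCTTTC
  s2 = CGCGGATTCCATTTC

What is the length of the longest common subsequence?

12

Taking C [1,1], then G [2,2], then C [4,3], then G [5,5], then T [7,7], then T [8,8], then C [9,9], then C [10,10], then T [11,12], then T [12,13], then T [13,14], then C [14,15] gives a common subsequence of length 12. dp[14][15] = 12 confirms this is the maximum.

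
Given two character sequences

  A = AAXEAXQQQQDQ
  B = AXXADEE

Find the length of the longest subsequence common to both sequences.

Pick A [1,1], X [3,3], A [5,4], D [11,5]; all 4 characters appear in both, in order. Since dp[12][7] = 4, nothing longer is possible.

4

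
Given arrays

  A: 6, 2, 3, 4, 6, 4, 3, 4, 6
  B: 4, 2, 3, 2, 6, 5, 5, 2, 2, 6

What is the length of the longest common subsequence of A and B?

4

Taking 2 (A #2, B #2) → 3 (A #3, B #3) → 6 (A #5, B #5) → 6 (A #9, B #10) gives a common subsequence of length 4. Since dp[9][10] = 4, nothing longer is possible.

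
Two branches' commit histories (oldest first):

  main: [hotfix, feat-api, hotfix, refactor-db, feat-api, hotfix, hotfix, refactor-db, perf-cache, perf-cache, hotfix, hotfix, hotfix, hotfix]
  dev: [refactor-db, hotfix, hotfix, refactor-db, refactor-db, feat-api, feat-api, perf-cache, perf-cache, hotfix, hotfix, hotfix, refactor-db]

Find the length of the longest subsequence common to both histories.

9

One common subsequence of length 9: hotfix [1,2] → hotfix [3,3] → refactor-db [4,5] → feat-api [5,7] → perf-cache [9,8] → perf-cache [10,9] → hotfix [11,10] → hotfix [12,11] → hotfix [13,12]. The LCS DP gives dp[14][13] = 9, so this is optimal.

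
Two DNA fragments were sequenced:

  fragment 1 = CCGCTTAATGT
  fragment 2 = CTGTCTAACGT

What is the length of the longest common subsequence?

Let dp[i][j] be the LCS length of the first i bases of fragment 1 and the first j bases of fragment 2. dp[i][j] = dp[i-1][j-1]+1 when the i-th and j-th bases match, else max(dp[i-1][j], dp[i][j-1]).
    ·  C  T  G  T  C  T  A  A  C  G  T
 ·  0  0  0  0  0  0  0  0  0  0  0  0
 C  0  1  1  1  1  1  1  1  1  1  1  1
 C  0  1  1  1  1  2  2  2  2  2  2  2
 G  0  1  1  2  2  2  2  2  2  2  3  3
 C  0  1  1  2  2  3  3  3  3  3  3  3
 T  0  1  2  2  3  3  4  4  4  4  4  4
 T  0  1  2  2  3  3  4  4  4  4  4  5
 A  0  1  2  2  3  3  4  5  5  5  5  5
 A  0  1  2  2  3  3  4  5  6  6  6  6
 T  0  1  2  2  3  3  4  5  6  6  6  7
 G  0  1  2  3  3  3  4  5  6  6  7  7
 T  0  1  2  3  4  4  4  5  6  6  7  8
dp[11][11] = 8. One LCS (by backtracking along matches): CGCTAAGT.

8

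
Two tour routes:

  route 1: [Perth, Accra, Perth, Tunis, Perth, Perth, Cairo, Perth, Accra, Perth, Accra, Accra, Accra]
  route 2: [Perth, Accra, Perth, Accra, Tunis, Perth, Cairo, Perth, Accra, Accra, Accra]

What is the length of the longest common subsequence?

10

Pick Perth (route 1 #1, route 2 #1) → Accra (route 1 #2, route 2 #2) → Perth (route 1 #3, route 2 #3) → Tunis (route 1 #4, route 2 #5) → Perth (route 1 #6, route 2 #6) → Cairo (route 1 #7, route 2 #7) → Perth (route 1 #10, route 2 #8) → Accra (route 1 #11, route 2 #9) → Accra (route 1 #12, route 2 #10) → Accra (route 1 #13, route 2 #11); all 10 stops appear in both, in order. The LCS DP gives dp[13][11] = 10, so this is optimal.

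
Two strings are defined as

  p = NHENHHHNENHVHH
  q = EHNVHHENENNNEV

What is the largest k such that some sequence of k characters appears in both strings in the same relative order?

Match H at p[2]=q[2] → N at p[4]=q[3] → H at p[5]=q[5] → H at p[6]=q[6] → N at p[8]=q[8] → E at p[9]=q[9] → N at p[10]=q[12] → V at p[12]=q[14] — 8 characters in the same relative order in both. The LCS DP gives dp[14][14] = 8, so this is optimal.

8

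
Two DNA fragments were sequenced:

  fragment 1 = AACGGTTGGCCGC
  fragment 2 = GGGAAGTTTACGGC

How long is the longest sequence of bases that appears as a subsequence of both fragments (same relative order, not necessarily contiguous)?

8

One common subsequence of length 8: A (fragment 1 #1, fragment 2 #4), A (fragment 1 #2, fragment 2 #5), G (fragment 1 #4, fragment 2 #6), T (fragment 1 #6, fragment 2 #8), T (fragment 1 #7, fragment 2 #9), G (fragment 1 #9, fragment 2 #12), G (fragment 1 #12, fragment 2 #13), C (fragment 1 #13, fragment 2 #14), and the DP table's final entry dp[13][14] is also 8, so no common subsequence is longer.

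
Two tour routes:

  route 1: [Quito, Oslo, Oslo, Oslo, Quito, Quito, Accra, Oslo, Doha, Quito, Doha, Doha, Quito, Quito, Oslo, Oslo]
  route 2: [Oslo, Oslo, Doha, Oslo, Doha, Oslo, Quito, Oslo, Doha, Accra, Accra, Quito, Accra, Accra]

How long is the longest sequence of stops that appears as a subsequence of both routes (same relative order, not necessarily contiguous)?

7

One common subsequence of length 7: Oslo [2,2] → Oslo [3,4] → Oslo [4,6] → Quito [6,7] → Oslo [8,8] → Doha [9,9] → Quito [10,12]. Since dp[16][14] = 7, nothing longer is possible.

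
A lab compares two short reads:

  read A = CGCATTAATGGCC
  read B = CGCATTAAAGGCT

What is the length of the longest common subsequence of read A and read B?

11

Match C [1,1], then G [2,2], then C [3,3], then A [4,4], then T [5,5], then T [6,6], then A [7,8], then A [8,9], then G [10,10], then G [11,11], then C [12,12] — 11 bases in the same relative order in both, and the DP table's final entry dp[13][13] is also 11, so no common subsequence is longer.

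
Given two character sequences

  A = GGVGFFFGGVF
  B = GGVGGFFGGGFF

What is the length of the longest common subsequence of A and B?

Pick G at A[1]=B[1] → G at A[2]=B[2] → V at A[3]=B[3] → G at A[4]=B[5] → F at A[5]=B[6] → F at A[6]=B[7] → G at A[8]=B[9] → G at A[9]=B[10] → F at A[11]=B[12]; all 9 characters appear in both, in order. The LCS DP gives dp[11][12] = 9, so this is optimal.

9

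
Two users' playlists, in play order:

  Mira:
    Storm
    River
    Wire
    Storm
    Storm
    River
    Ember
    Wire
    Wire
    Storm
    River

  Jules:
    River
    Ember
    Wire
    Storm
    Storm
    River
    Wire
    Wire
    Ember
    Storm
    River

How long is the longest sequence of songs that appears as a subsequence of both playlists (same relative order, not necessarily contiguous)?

9

One common subsequence of length 9: River [2,1]; then Wire [3,3]; then Storm [4,4]; then Storm [5,5]; then River [6,6]; then Wire [8,7]; then Wire [9,8]; then Storm [10,10]; then River [11,11]. The LCS DP gives dp[11][11] = 9, so this is optimal.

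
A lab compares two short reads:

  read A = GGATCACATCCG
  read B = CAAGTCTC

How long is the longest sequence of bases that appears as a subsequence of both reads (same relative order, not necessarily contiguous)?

Let dp[i][j] be the LCS length of the first i bases of read A and the first j bases of read B. dp[i][j] = dp[i-1][j-1]+1 when the i-th and j-th bases match, else max(dp[i-1][j], dp[i][j-1]).
    ·  C  A  A  G  T  C  T  C
 ·  0  0  0  0  0  0  0  0  0
 G  0  0  0  0  1  1  1  1  1
 G  0  0  0  0  1  1  1  1  1
 A  0  0  1  1  1  1  1  1  1
 T  0  0  1  1  1  2  2  2  2
 C  0  1  1  1  1  2  3  3  3
 A  0  1  2  2  2  2  3  3  3
 C  0  1  2  2  2  2  3  3  4
 A  0  1  2  3  3  3  3  3  4
 T  0  1  2  3  3  4  4  4  4
 C  0  1  2  3  3  4  5  5  5
 C  0  1  2  3  3  4  5  5  6
 G  0  1  2  3  4  4  5  5  6
dp[12][8] = 6. One LCS (by backtracking along matches): CAATCC.

6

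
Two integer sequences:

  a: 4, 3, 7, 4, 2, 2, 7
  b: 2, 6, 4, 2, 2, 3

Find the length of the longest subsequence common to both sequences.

Match 4 (a #4, b #3), then 2 (a #5, b #4), then 2 (a #6, b #5) — 3 values in the same relative order in both. The LCS DP gives dp[7][6] = 3, so this is optimal.

3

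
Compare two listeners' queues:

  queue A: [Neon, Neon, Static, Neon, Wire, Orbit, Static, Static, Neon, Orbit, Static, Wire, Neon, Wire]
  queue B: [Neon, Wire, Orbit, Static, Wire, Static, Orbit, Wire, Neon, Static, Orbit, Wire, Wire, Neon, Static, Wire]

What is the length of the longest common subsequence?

10

Match Neon [4,1] → Wire [5,2] → Orbit [6,3] → Static [7,4] → Static [8,6] → Neon [9,9] → Orbit [10,11] → Wire [12,13] → Neon [13,14] → Wire [14,16] — 10 songs in the same relative order in both, and the DP table's final entry dp[14][16] is also 10, so no common subsequence is longer.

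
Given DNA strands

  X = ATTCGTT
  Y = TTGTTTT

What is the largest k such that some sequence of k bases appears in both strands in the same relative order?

Match T [2,1], then T [3,2], then G [5,3], then T [6,6], then T [7,7] — 5 bases in the same relative order in both. dp[7][7] = 5 confirms this is the maximum.

5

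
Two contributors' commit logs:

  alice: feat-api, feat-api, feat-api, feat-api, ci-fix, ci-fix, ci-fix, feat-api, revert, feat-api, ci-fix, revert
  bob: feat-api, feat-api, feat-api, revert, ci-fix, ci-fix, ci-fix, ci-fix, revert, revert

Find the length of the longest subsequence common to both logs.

Match feat-api (alice #1, bob #1); then feat-api (alice #2, bob #2); then feat-api (alice #3, bob #3); then ci-fix (alice #5, bob #6); then ci-fix (alice #6, bob #7); then ci-fix (alice #7, bob #8); then revert (alice #9, bob #9); then revert (alice #12, bob #10) — 8 commits in the same relative order in both. The LCS DP gives dp[12][10] = 8, so this is optimal.

8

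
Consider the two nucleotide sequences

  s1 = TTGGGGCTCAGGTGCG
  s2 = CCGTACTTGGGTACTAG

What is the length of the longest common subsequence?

9

Pick T (s1 #1, s2 #7), then T (s1 #2, s2 #8), then G (s1 #3, s2 #9), then G (s1 #4, s2 #10), then G (s1 #5, s2 #11), then C (s1 #7, s2 #14), then T (s1 #8, s2 #15), then A (s1 #10, s2 #16), then G (s1 #16, s2 #17); all 9 bases appear in both, in order, and the DP table's final entry dp[16][17] is also 9, so no common subsequence is longer.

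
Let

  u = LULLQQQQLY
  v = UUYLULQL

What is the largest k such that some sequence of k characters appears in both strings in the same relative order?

Let dp[i][j] be the LCS length of the first i characters of u and the first j characters of v. dp[i][j] = dp[i-1][j-1]+1 when the i-th and j-th characters match, else max(dp[i-1][j], dp[i][j-1]).
    ·  U  U  Y  L  U  L  Q  L
 ·  0  0  0  0  0  0  0  0  0
 L  0  0  0  0  1  1  1  1  1
 U  0  1  1  1  1  2  2  2  2
 L  0  1  1  1  2  2  3  3  3
 L  0  1  1  1  2  2  3  3  4
 Q  0  1  1  1  2  2  3  4  4
 Q  0  1  1  1  2  2  3  4  4
 Q  0  1  1  1  2  2  3  4  4
 Q  0  1  1  1  2  2  3  4  4
 L  0  1  1  1  2  2  3  4  5
 Y  0  1  1  2  2  2  3  4  5
dp[10][8] = 5. One LCS (by backtracking along matches): LULQL.

5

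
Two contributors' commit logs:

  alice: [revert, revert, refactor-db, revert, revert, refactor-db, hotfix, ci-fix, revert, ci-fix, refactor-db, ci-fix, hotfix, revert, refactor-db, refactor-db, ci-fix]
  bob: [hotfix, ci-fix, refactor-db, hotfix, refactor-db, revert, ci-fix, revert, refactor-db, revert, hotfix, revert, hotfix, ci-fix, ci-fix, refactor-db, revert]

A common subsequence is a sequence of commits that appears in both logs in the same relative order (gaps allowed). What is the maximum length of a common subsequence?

One common subsequence of length 10: revert [1,6], then revert [2,8], then refactor-db [3,9], then revert [4,10], then revert [5,12], then hotfix [7,13], then ci-fix [8,14], then ci-fix [10,15], then refactor-db [11,16], then revert [14,17]. dp[17][17] = 10 confirms this is the maximum.

10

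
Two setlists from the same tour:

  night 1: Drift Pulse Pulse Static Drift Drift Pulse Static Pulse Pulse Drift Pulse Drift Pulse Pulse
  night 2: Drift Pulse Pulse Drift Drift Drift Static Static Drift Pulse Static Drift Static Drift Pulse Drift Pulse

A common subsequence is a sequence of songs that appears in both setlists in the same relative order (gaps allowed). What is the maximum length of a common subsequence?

Pick Drift at night 1[1]=night 2[1], Pulse at night 1[2]=night 2[2], Pulse at night 1[3]=night 2[3], Static at night 1[4]=night 2[8], Drift at night 1[5]=night 2[9], Drift at night 1[6]=night 2[12], Static at night 1[8]=night 2[13], Drift at night 1[11]=night 2[14], Pulse at night 1[12]=night 2[15], Drift at night 1[13]=night 2[16], Pulse at night 1[15]=night 2[17]; all 11 songs appear in both, in order, and the DP table's final entry dp[15][17] is also 11, so no common subsequence is longer.

11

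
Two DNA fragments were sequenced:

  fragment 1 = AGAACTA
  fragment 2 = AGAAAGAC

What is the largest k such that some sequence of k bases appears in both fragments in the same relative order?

Let dp[i][j] be the LCS length of the first i bases of fragment 1 and the first j bases of fragment 2. dp[i][j] = dp[i-1][j-1]+1 when the i-th and j-th bases match, else max(dp[i-1][j], dp[i][j-1]).
    ·  A  G  A  A  A  G  A  C
 ·  0  0  0  0  0  0  0  0  0
 A  0  1  1  1  1  1  1  1  1
 G  0  1  2  2  2  2  2  2  2
 A  0  1  2  3  3  3  3  3  3
 A  0  1  2  3  4  4  4  4  4
 C  0  1  2  3  4  4  4  4  5
 T  0  1  2  3  4  4  4  4  5
 A  0  1  2  3  4  5  5  5  5
dp[7][8] = 5. One LCS (by backtracking along matches): AGAAC.

5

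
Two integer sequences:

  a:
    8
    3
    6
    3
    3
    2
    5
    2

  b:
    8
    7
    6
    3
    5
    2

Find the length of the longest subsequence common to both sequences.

5

Let dp[i][j] be the LCS length of the first i values of a and the first j values of b. dp[i][j] = dp[i-1][j-1]+1 when the i-th and j-th values match, else max(dp[i-1][j], dp[i][j-1]).
    ·  8  7  6  3  5  2
 ·  0  0  0  0  0  0  0
 8  0  1  1  1  1  1  1
 3  0  1  1  1  2  2  2
 6  0  1  1  2  2  2  2
 3  0  1  1  2  3  3  3
 3  0  1  1  2  3  3  3
 2  0  1  1  2  3  3  4
 5  0  1  1  2  3  4  4
 2  0  1  1  2  3  4  5
dp[8][6] = 5. One LCS (by backtracking along matches): 8, 6, 3, 5, 2.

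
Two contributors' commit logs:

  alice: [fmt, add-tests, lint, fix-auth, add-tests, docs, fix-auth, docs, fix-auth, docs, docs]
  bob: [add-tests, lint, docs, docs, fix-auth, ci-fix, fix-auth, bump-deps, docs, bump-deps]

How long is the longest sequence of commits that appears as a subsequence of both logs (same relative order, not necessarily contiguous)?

Pick add-tests (alice #2, bob #1) → lint (alice #3, bob #2) → docs (alice #6, bob #4) → fix-auth (alice #7, bob #5) → fix-auth (alice #9, bob #7) → docs (alice #10, bob #9); all 6 commits appear in both, in order. Since dp[11][10] = 6, nothing longer is possible.

6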